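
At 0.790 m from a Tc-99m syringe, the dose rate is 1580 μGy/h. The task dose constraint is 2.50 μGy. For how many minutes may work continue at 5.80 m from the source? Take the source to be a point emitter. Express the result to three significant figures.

Since intensity falls as 1/r², rate at 5.80 m:
1580 × (0.790/5.80)² = 1580 × 0.01855 = 29.31 μGy/h.
Stay time = 2.50 μGy ÷ 29.31 μGy/h = 0.08530 h = 5.118 min.

5.12 min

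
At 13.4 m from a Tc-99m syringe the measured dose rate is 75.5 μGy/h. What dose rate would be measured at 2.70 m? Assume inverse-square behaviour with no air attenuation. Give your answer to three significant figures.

1860 μGy/h

By the inverse-square law, scaling from 13.4 m to 2.70 m:
75.5 × (13.4/2.70)² = 75.5 × 24.63 = 1860 μGy/h.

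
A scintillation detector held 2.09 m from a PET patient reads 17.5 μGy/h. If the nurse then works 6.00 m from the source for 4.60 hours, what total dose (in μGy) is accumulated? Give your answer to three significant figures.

9.77 μGy

By the inverse-square law, rate at 6.00 m:
17.5 × (2.09/6.00)² = 17.5 × 0.1213 = 2.123 μGy/h.
Dose = rate × time = 2.123 μGy/h × 4.600 h = 9.766 μGy.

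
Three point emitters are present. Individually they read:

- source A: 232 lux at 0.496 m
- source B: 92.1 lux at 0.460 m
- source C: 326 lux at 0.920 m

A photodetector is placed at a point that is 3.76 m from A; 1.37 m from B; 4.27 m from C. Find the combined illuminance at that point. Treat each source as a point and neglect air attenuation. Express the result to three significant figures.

29.6 lux

By superposition, sum each source's inverse-square contribution:
A: 232 × (0.496/3.76)² = 4.037 lux
B: 92.1 × (0.460/1.37)² = 10.38 lux
C: 326 × (0.920/4.27)² = 15.13 lux
Total = 4.037 + 10.38 + 15.13 = 29.55 lux.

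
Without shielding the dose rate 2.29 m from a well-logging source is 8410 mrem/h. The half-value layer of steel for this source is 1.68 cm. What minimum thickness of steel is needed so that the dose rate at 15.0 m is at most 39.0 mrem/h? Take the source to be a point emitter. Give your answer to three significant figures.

3.91 cm

At 15.0 m, distance alone gives (2.29/15.0)² = 0.02331, so 8410 × 0.02331 = 196.0 mrem/h.
Further attenuation needed: 196.0/39.0 = 5.026.
n = log₂(5.026) = 2.329 half-value layers.
Thickness = 2.329 × 1.68 cm = 3.913 cm.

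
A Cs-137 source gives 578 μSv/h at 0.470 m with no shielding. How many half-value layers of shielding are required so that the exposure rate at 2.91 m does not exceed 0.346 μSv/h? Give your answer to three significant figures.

At 2.91 m, distance alone gives (0.470/2.91)² = 0.02609, so 578 × 0.02609 = 15.08 μSv/h.
Further attenuation needed: 15.08/0.346 = 43.58.
n = log₂(43.58) = 5.446 half-value layers.

5.45 half-value layers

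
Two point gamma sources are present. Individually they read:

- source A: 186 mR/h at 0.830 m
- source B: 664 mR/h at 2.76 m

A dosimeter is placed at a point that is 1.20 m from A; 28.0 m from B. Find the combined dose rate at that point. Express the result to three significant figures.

Each source contributes Iᵢ·(dᵢ/rᵢ)²; contributions add.
A: 186 × (0.830/1.20)² = 88.98 mR/h
B: 664 × (2.76/28.0)² = 6.452 mR/h
Total = 88.98 + 6.452 = 95.43 mR/h.

95.4 mR/h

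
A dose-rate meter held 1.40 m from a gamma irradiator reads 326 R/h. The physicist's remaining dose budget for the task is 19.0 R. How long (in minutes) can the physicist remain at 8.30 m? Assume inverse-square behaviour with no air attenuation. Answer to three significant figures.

Intensity scales as (d₁/d₂)², so rate at 8.30 m:
(1.40/8.30)² = 0.02845, so 326 × 0.02845 = 9.275 R/h.
Stay time = 19.0 R ÷ 9.275 R/h = 2.049 h = 122.9 min.

123 min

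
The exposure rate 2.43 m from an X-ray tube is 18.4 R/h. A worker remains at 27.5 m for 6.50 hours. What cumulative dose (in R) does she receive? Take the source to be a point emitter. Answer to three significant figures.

Applying the 1/r² law, rate at 27.5 m:
18.4 × (2.43/27.5)² = 18.4 × 0.007808 = 0.1437 R/h.
Dose = rate × time = 0.1437 R/h × 6.500 h = 0.9340 R.

0.934 R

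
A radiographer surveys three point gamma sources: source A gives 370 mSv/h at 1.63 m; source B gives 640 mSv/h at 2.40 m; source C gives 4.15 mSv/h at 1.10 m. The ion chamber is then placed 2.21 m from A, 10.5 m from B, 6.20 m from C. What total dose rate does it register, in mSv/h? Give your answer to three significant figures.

Each source contributes Iᵢ·(dᵢ/rᵢ)²; contributions add.
A: 370 × (1.63/2.21)² = 201.3 mSv/h
B: 640 × (2.40/10.5)² = 33.44 mSv/h
C: 4.15 × (1.10/6.20)² = 0.1306 mSv/h
Total = 201.3 + 33.44 + 0.1306 = 234.9 mSv/h.

235 mSv/h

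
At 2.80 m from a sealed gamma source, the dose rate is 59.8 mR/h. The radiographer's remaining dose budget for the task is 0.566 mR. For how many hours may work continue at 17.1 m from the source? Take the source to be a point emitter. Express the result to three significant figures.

By the inverse-square law, rate at 17.1 m:
(2.80/17.1)² = 0.02681, so 59.8 × 0.02681 = 1.603 mR/h.
Stay time = 0.566 mR ÷ 1.603 mR/h = 0.3531 h.

0.353 h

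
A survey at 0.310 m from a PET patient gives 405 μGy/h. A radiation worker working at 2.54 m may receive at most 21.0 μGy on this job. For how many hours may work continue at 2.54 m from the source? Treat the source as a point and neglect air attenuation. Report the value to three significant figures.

3.48 h

Applying the 1/r² law, rate at 2.54 m:
405 × (0.310/2.54)² = 405 × 0.01490 = 6.035 μGy/h.
Stay time = 21.0 μGy ÷ 6.035 μGy/h = 3.480 h.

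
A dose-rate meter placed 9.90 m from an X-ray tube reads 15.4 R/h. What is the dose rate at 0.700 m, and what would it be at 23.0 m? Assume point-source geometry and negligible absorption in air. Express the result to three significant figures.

3080 R/h; 2.85 R/h

Intensity scales as (d₁/d₂)², so
At 0.700 m: (9.90/0.700)² = 200.0, so 15.4 × 200.0 = 3080 R/h
At 23.0 m: (0.700/23.0)² = 0.0009263, so 3080 × 0.0009263 = 2.853 R/h.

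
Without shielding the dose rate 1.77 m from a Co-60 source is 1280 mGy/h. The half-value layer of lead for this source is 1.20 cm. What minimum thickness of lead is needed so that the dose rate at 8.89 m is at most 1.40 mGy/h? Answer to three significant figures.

6.22 cm

At 8.89 m, distance alone gives 1280 × (1.77/8.89)² = 1280 × 0.03964 = 50.74 mGy/h.
Further attenuation needed: 50.74/1.40 = 36.24.
n = log₂(36.24) = 5.180 half-value layers.
Thickness = 5.180 × 1.20 cm = 6.216 cm.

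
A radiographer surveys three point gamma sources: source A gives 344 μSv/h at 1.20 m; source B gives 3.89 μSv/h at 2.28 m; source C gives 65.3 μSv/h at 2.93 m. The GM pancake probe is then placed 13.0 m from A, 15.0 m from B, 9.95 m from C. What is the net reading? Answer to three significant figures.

8.68 μSv/h

By superposition, sum each source's inverse-square contribution:
A: 344 × (1.20/13.0)² = 2.931 μSv/h
B: 3.89 × (2.28/15.0)² = 0.08987 μSv/h
C: 65.3 × (2.93/9.95)² = 5.662 μSv/h
Total = 2.931 + 0.08987 + 5.662 = 8.683 μSv/h.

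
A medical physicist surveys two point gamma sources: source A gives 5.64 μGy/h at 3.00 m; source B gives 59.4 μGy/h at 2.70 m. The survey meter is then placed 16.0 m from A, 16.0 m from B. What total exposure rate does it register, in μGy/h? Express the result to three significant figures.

Each source contributes Iᵢ·(dᵢ/rᵢ)²; contributions add.
A: 5.64 × (3.00/16.0)² = 0.1983 μGy/h
B: 59.4 × (2.70/16.0)² = 1.692 μGy/h
Total = 0.1983 + 1.692 = 1.890 μGy/h.

1.89 μGy/h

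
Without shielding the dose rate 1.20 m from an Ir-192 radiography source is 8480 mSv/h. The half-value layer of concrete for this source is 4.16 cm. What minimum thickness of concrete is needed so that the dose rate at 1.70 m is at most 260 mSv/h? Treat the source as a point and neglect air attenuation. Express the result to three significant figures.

16.7 cm

At 1.70 m, distance alone gives (1.20/1.70)² = 0.4983, so 8480 × 0.4983 = 4226 mSv/h.
Further attenuation needed: 4226/260 = 16.25.
n = log₂(16.25) = 4.022 half-value layers.
Thickness = 4.022 × 4.16 cm = 16.73 cm.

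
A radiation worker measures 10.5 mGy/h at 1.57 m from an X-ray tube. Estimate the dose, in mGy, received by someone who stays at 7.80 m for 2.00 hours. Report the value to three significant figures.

0.851 mGy

Applying the 1/r² law, rate at 7.80 m:
(1.57/7.80)² = 0.04051, so 10.5 × 0.04051 = 0.4254 mGy/h.
Dose = rate × time = 0.4254 mGy/h × 2.000 h = 0.8508 mGy.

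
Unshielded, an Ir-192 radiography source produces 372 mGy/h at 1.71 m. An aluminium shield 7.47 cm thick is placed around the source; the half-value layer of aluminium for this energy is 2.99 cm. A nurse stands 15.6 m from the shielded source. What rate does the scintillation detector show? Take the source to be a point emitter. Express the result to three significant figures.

Distance alone: (1.71/15.6)² = 0.01202, so 372 × 0.01202 = 4.471 mGy/h.
Shield: 7.47/2.99 = 2.498 half-value layers → attenuation 2^(−2.498) = 0.1770.
Combined: 4.471 × 0.1770 = 0.7914 mGy/h.

0.791 mGy/h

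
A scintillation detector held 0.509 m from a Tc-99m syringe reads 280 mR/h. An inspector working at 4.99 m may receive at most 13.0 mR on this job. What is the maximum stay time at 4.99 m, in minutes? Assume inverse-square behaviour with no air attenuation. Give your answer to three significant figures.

Applying the 1/r² law, rate at 4.99 m:
(0.509/4.99)² = 0.01040, so 280 × 0.01040 = 2.912 mR/h.
Stay time = 13.0 mR ÷ 2.912 mR/h = 4.464 h = 267.8 min.

268 min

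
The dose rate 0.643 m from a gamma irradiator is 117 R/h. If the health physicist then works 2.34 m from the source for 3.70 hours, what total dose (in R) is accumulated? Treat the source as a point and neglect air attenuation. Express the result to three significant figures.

32.7 R

Applying the 1/r² law, rate at 2.34 m:
(0.643/2.34)² = 0.07551, so 117 × 0.07551 = 8.835 R/h.
Dose = rate × time = 8.835 R/h × 3.700 h = 32.69 R.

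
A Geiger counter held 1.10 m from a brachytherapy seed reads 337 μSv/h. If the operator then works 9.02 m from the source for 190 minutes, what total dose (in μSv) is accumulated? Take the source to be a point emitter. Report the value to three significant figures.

Intensity scales as (d₁/d₂)², so rate at 9.02 m:
(1.10/9.02)² = 0.01487, so 337 × 0.01487 = 5.011 μSv/h.
Dose = rate × time = 5.011 μSv/h × 3.167 h = 15.87 μSv.

15.9 μSv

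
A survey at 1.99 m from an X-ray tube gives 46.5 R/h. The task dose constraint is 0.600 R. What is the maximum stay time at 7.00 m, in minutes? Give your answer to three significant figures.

9.58 min

Applying the 1/r² law, rate at 7.00 m:
46.5 × (1.99/7.00)² = 46.5 × 0.08082 = 3.758 R/h.
Stay time = 0.600 R ÷ 3.758 R/h = 0.1597 h = 9.582 min.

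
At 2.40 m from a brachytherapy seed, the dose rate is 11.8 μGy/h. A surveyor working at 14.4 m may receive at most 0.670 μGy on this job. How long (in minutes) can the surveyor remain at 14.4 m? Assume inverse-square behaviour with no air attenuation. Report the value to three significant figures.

Using I₁d₁² = I₂d₂², rate at 14.4 m:
(2.40/14.4)² = 0.02778, so 11.8 × 0.02778 = 0.3278 μGy/h.
Stay time = 0.670 μGy ÷ 0.3278 μGy/h = 2.044 h = 122.6 min.

123 min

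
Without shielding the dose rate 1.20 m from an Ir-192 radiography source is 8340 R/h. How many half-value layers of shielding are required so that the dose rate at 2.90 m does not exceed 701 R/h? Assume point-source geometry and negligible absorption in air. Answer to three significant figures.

1.03 half-value layers

At 2.90 m, distance alone gives 8340 × (1.20/2.90)² = 8340 × 0.1712 = 1428 R/h.
Further attenuation needed: 1428/701 = 2.037.
n = log₂(2.037) = 1.026 half-value layers.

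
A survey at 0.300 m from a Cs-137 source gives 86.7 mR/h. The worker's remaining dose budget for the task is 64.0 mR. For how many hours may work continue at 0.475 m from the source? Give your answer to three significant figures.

By the inverse-square law, rate at 0.475 m:
86.7 × (0.300/0.475)² = 86.7 × 0.3989 = 34.58 mR/h.
Stay time = 64.0 mR ÷ 34.58 mR/h = 1.851 h.

1.85 h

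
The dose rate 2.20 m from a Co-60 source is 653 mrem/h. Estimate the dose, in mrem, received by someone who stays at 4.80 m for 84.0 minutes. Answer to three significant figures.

192 mrem

Intensity scales as (d₁/d₂)², so rate at 4.80 m:
653 × (2.20/4.80)² = 653 × 0.2101 = 137.2 mrem/h.
Dose = rate × time = 137.2 mrem/h × 1.400 h = 192.1 mrem.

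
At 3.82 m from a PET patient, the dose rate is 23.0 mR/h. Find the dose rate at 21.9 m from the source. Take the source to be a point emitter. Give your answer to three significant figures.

Using I₁d₁² = I₂d₂², the rate at 21.9 m is
23.0 × (3.82/21.9)² = 23.0 × 0.03043 = 0.6999 mR/h.

0.700 mR/h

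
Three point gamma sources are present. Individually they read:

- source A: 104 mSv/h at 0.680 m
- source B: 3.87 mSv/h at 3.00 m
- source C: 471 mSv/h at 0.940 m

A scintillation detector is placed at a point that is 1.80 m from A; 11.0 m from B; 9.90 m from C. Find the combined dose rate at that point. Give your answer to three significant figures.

By superposition, sum each source's inverse-square contribution:
A: 104 × (0.680/1.80)² = 14.84 mSv/h
B: 3.87 × (3.00/11.0)² = 0.2879 mSv/h
C: 471 × (0.940/9.90)² = 4.246 mSv/h
Total = 14.84 + 0.2879 + 4.246 = 19.37 mSv/h.

19.4 mSv/h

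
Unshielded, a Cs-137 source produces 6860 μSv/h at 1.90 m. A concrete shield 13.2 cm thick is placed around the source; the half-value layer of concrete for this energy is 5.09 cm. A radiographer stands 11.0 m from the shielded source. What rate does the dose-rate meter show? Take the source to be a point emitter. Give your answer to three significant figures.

33.9 μSv/h

Distance alone: 6860 × (1.90/11.0)² = 6860 × 0.02983 = 204.6 μSv/h.
Shield: 13.2/5.09 = 2.593 half-value layers → attenuation 2^(−2.593) = 0.1657.
Combined: 204.6 × 0.1657 = 33.90 μSv/h.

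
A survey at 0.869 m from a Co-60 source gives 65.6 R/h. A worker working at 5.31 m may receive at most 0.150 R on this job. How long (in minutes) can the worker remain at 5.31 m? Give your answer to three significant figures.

5.12 min

Using I₁d₁² = I₂d₂², rate at 5.31 m:
(0.869/5.31)² = 0.02678, so 65.6 × 0.02678 = 1.757 R/h.
Stay time = 0.150 R ÷ 1.757 R/h = 0.08537 h = 5.122 min.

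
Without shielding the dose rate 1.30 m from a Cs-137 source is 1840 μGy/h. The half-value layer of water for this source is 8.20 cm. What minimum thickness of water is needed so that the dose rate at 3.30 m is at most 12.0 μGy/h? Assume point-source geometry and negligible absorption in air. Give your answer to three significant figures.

At 3.30 m, distance alone gives 1840 × (1.30/3.30)² = 1840 × 0.1552 = 285.6 μGy/h.
Further attenuation needed: 285.6/12.0 = 23.80.
n = log₂(23.80) = 4.573 half-value layers.
Thickness = 4.573 × 8.20 cm = 37.50 cm.

37.5 cm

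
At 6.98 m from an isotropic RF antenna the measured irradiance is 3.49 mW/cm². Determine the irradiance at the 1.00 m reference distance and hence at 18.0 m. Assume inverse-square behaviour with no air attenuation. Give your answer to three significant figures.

By the inverse-square law,
At 1.00 m: (6.98/1.00)² = 48.72, so 3.49 × 48.72 = 170.0 mW/cm²
At 18.0 m: 170.0 × (1.00/18.0)² = 170.0 × 0.003086 = 0.5246 mW/cm².

170 mW/cm²; 0.525 mW/cm²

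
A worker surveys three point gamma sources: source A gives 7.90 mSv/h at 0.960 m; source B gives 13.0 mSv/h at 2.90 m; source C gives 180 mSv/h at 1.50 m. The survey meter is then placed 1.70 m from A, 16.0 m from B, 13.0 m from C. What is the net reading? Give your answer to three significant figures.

5.34 mSv/h

Each source contributes Iᵢ·(dᵢ/rᵢ)²; contributions add.
A: 7.90 × (0.960/1.70)² = 2.519 mSv/h
B: 13.0 × (2.90/16.0)² = 0.4271 mSv/h
C: 180 × (1.50/13.0)² = 2.396 mSv/h
Total = 2.519 + 0.4271 + 2.396 = 5.342 mSv/h.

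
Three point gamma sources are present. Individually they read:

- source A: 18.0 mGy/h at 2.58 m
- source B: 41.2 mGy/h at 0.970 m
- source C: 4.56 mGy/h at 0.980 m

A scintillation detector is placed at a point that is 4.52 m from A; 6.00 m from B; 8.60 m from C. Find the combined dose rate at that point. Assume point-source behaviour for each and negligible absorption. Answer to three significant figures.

By superposition, sum each source's inverse-square contribution:
A: 18.0 × (2.58/4.52)² = 5.865 mGy/h
B: 41.2 × (0.970/6.00)² = 1.077 mGy/h
C: 4.56 × (0.980/8.60)² = 0.05921 mGy/h
Total = 5.865 + 1.077 + 0.05921 = 7.001 mGy/h.

7.00 mGy/h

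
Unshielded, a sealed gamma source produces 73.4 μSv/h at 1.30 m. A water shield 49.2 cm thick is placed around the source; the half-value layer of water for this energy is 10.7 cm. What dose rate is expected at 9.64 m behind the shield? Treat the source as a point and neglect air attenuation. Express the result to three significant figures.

Distance alone: (1.30/9.64)² = 0.01819, so 73.4 × 0.01819 = 1.335 μSv/h.
Shield: 49.2/10.7 = 4.598 half-value layers → attenuation 2^(−4.598) = 0.04129.
Combined: 1.335 × 0.04129 = 0.05512 μSv/h.

0.0551 μSv/h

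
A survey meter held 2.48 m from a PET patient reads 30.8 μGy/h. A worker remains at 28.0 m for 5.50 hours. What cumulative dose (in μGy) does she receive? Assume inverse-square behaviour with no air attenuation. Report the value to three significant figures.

Since intensity falls as 1/r², rate at 28.0 m:
(2.48/28.0)² = 0.007845, so 30.8 × 0.007845 = 0.2416 μGy/h.
Dose = rate × time = 0.2416 μGy/h × 5.500 h = 1.329 μGy.

1.33 μGy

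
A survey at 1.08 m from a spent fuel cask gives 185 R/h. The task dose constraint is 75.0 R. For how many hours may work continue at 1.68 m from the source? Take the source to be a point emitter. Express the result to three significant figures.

Since intensity falls as 1/r², rate at 1.68 m:
(1.08/1.68)² = 0.4133, so 185 × 0.4133 = 76.46 R/h.
Stay time = 75.0 R ÷ 76.46 R/h = 0.9809 h.

0.981 h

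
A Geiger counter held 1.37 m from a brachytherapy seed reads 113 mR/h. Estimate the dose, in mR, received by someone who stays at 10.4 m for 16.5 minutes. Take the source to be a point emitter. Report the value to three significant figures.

0.539 mR

By the inverse-square law, rate at 10.4 m:
(1.37/10.4)² = 0.01735, so 113 × 0.01735 = 1.961 mR/h.
Dose = rate × time = 1.961 mR/h × 0.2750 h = 0.5393 mR.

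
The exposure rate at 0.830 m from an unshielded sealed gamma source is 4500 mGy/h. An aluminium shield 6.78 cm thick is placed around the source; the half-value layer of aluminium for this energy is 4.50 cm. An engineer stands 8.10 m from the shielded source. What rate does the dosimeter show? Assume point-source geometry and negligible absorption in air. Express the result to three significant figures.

16.6 mGy/h

Distance alone: 4500 × (0.830/8.10)² = 4500 × 0.01050 = 47.25 mGy/h.
Shield: 6.78/4.50 = 1.507 half-value layers → attenuation 2^(−1.507) = 0.3518.
Combined: 47.25 × 0.3518 = 16.62 mGy/h.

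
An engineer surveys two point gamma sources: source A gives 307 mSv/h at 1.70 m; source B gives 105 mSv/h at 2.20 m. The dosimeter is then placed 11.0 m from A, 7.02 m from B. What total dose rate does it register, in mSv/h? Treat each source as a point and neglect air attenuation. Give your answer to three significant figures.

17.6 mSv/h

Each source contributes Iᵢ·(dᵢ/rᵢ)²; contributions add.
A: 307 × (1.70/11.0)² = 7.332 mSv/h
B: 105 × (2.20/7.02)² = 10.31 mSv/h
Total = 7.332 + 10.31 = 17.64 mSv/h.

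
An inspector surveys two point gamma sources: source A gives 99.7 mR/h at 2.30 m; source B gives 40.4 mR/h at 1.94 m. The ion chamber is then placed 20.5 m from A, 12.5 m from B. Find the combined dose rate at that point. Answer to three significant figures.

By superposition, sum each source's inverse-square contribution:
A: 99.7 × (2.30/20.5)² = 1.255 mR/h
B: 40.4 × (1.94/12.5)² = 0.9731 mR/h
Total = 1.255 + 0.9731 = 2.228 mR/h.

2.23 mR/h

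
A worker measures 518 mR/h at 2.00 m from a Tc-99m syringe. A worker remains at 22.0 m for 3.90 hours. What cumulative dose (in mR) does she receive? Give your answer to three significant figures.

Applying the 1/r² law, rate at 22.0 m:
(2.00/22.0)² = 0.008264, so 518 × 0.008264 = 4.281 mR/h.
Dose = rate × time = 4.281 mR/h × 3.900 h = 16.70 mR.

16.7 mR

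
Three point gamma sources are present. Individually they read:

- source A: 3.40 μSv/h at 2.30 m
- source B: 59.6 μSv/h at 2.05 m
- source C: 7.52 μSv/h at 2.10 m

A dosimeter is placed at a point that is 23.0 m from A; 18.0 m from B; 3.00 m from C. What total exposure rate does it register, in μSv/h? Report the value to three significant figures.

4.49 μSv/h

Each source contributes Iᵢ·(dᵢ/rᵢ)²; contributions add.
A: 3.40 × (2.30/23.0)² = 0.03400 μSv/h
B: 59.6 × (2.05/18.0)² = 0.7731 μSv/h
C: 7.52 × (2.10/3.00)² = 3.685 μSv/h
Total = 0.03400 + 0.7731 + 3.685 = 4.492 μSv/h.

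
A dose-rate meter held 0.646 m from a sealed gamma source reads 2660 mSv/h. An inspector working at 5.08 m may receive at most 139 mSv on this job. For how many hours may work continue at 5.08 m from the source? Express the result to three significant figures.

By the inverse-square law, rate at 5.08 m:
(0.646/5.08)² = 0.01617, so 2660 × 0.01617 = 43.01 mSv/h.
Stay time = 139 mSv ÷ 43.01 mSv/h = 3.232 h.

3.23 h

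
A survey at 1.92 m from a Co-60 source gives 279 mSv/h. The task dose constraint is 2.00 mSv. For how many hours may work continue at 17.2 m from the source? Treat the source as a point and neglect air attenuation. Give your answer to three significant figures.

Using I₁d₁² = I₂d₂², rate at 17.2 m:
279 × (1.92/17.2)² = 279 × 0.01246 = 3.476 mSv/h.
Stay time = 2.00 mSv ÷ 3.476 mSv/h = 0.5754 h.

0.575 h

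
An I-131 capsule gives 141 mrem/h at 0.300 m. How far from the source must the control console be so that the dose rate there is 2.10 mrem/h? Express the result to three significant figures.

2.46 m

Intensity scales as (d₁/d₂)², so d₂ = d₁·√(I₁/I₂).
I₁/I₂ = 141/2.10 = 67.14, so d₂ = 0.300 × √67.14 = 2.458 m.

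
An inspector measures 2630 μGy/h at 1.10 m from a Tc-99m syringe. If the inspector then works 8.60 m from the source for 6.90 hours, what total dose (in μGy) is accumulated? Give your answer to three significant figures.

Since intensity falls as 1/r², rate at 8.60 m:
(1.10/8.60)² = 0.01636, so 2630 × 0.01636 = 43.03 μGy/h.
Dose = rate × time = 43.03 μGy/h × 6.900 h = 296.9 μGy.

297 μGy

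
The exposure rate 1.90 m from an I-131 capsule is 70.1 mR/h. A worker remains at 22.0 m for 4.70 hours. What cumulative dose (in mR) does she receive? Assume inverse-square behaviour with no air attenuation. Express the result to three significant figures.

2.46 mR

By the inverse-square law, rate at 22.0 m:
70.1 × (1.90/22.0)² = 70.1 × 0.007459 = 0.5229 mR/h.
Dose = rate × time = 0.5229 mR/h × 4.700 h = 2.458 mR.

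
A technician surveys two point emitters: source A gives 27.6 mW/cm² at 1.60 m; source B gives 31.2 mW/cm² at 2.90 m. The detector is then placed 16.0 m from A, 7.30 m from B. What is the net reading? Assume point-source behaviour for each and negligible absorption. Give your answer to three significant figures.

5.20 mW/cm²

By superposition, sum each source's inverse-square contribution:
A: 27.6 × (1.60/16.0)² = 0.2760 mW/cm²
B: 31.2 × (2.90/7.30)² = 4.924 mW/cm²
Total = 0.2760 + 4.924 = 5.200 mW/cm².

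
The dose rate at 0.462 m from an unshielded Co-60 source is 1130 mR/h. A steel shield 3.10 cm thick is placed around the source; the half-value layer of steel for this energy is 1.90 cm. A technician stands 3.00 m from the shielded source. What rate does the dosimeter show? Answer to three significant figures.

8.65 mR/h

Distance alone: 1130 × (0.462/3.00)² = 1130 × 0.02372 = 26.80 mR/h.
Shield: 3.10/1.90 = 1.632 half-value layers → attenuation 2^(−1.632) = 0.3226.
Combined: 26.80 × 0.3226 = 8.646 mR/h.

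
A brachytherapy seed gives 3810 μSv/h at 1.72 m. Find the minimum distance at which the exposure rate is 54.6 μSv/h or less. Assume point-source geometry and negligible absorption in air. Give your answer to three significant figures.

14.4 m

By the inverse-square law, d₂ = d₁·√(I₁/I₂).
I₁/I₂ = 3810/54.6 = 69.78, so d₂ = 1.72 × √69.78 = 14.37 m.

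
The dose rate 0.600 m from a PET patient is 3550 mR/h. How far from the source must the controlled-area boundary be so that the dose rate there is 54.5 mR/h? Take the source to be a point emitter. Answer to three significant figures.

4.84 m

Intensity scales as (d₁/d₂)², so d₂ = d₁·√(I₁/I₂).
I₁/I₂ = 3550/54.5 = 65.14, so d₂ = 0.600 × √65.14 = 4.843 m.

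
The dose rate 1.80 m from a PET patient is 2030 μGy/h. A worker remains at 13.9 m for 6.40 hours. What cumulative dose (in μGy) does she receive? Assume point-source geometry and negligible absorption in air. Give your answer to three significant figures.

218 μGy

By the inverse-square law, rate at 13.9 m:
2030 × (1.80/13.9)² = 2030 × 0.01677 = 34.04 μGy/h.
Dose = rate × time = 34.04 μGy/h × 6.400 h = 217.9 μGy.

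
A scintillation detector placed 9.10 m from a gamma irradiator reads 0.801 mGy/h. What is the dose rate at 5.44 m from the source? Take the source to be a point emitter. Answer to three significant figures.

Intensity scales as (d₁/d₂)², so scaling from 9.10 m to 5.44 m:
(9.10/5.44)² = 2.798, so 0.801 × 2.798 = 2.241 mGy/h.

2.24 mGy/h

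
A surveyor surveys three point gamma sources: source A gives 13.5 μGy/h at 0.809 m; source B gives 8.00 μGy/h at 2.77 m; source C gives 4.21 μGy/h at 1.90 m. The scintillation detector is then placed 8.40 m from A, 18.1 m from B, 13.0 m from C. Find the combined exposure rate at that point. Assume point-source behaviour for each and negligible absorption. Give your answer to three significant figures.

By superposition, sum each source's inverse-square contribution:
A: 13.5 × (0.809/8.40)² = 0.1252 μGy/h
B: 8.00 × (2.77/18.1)² = 0.1874 μGy/h
C: 4.21 × (1.90/13.0)² = 0.08993 μGy/h
Total = 0.1252 + 0.1874 + 0.08993 = 0.4025 μGy/h.

0.403 μGy/h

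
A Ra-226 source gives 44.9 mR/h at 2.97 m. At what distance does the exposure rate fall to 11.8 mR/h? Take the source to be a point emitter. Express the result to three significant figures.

5.79 m

Intensity scales as (d₁/d₂)², so d₂ = d₁·√(I₁/I₂).
I₁/I₂ = 44.9/11.8 = 3.805, so d₂ = 2.97 × √3.805 = 5.793 m.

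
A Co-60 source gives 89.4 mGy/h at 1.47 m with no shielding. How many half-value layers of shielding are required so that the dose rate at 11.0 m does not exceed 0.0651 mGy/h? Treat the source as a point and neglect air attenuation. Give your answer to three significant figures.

At 11.0 m, distance alone gives (1.47/11.0)² = 0.01786, so 89.4 × 0.01786 = 1.597 mGy/h.
Further attenuation needed: 1.597/0.0651 = 24.53.
n = log₂(24.53) = 4.616 half-value layers.

4.62 half-value layers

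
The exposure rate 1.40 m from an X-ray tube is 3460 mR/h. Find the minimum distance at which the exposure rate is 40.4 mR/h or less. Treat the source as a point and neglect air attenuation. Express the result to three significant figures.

13.0 m

By the inverse-square law, d₂ = d₁·√(I₁/I₂).
I₁/I₂ = 3460/40.4 = 85.64, so d₂ = 1.40 × √85.64 = 12.96 m.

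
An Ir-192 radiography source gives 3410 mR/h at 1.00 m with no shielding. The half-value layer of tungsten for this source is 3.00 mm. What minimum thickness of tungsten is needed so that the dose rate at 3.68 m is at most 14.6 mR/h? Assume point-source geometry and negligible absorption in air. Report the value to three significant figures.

At 3.68 m, distance alone gives 3410 × (1.00/3.68)² = 3410 × 0.07384 = 251.8 mR/h.
Further attenuation needed: 251.8/14.6 = 17.25.
n = log₂(17.25) = 4.109 half-value layers.
Thickness = 4.109 × 3.00 mm = 12.33 mm.

12.3 mm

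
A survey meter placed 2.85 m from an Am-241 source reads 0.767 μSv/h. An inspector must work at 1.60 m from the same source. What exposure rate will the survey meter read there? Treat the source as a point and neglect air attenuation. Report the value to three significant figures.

Applying the 1/r² law, scaling from 2.85 m to 1.60 m:
0.767 × (2.85/1.60)² = 0.767 × 3.173 = 2.434 μSv/h.

2.43 μSv/h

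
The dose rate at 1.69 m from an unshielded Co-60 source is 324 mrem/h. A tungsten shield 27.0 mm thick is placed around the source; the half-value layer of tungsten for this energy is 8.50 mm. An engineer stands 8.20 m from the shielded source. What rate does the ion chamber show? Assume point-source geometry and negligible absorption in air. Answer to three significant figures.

Distance alone: 324 × (1.69/8.20)² = 324 × 0.04248 = 13.76 mrem/h.
Shield: 27.0/8.50 = 3.176 half-value layers → attenuation 2^(−3.176) = 0.1106.
Combined: 13.76 × 0.1106 = 1.522 mrem/h.

1.52 mrem/h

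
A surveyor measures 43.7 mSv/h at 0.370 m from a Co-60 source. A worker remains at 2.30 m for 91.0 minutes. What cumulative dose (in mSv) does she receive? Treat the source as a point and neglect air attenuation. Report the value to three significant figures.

Applying the 1/r² law, rate at 2.30 m:
43.7 × (0.370/2.30)² = 43.7 × 0.02588 = 1.131 mSv/h.
Dose = rate × time = 1.131 mSv/h × 1.517 h = 1.716 mSv.

1.72 mSv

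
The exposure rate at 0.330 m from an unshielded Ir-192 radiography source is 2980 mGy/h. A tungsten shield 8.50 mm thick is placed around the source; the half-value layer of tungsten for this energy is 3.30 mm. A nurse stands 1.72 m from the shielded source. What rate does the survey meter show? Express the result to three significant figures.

18.4 mGy/h

Distance alone: (0.330/1.72)² = 0.03681, so 2980 × 0.03681 = 109.7 mGy/h.
Shield: 8.50/3.30 = 2.576 half-value layers → attenuation 2^(−2.576) = 0.1677.
Combined: 109.7 × 0.1677 = 18.40 mGy/h.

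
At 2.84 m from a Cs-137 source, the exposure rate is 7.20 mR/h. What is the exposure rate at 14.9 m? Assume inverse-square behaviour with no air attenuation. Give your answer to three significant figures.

0.262 mR/h

Applying the 1/r² law, the rate at 14.9 m is
7.20 × (2.84/14.9)² = 7.20 × 0.03633 = 0.2616 mR/h.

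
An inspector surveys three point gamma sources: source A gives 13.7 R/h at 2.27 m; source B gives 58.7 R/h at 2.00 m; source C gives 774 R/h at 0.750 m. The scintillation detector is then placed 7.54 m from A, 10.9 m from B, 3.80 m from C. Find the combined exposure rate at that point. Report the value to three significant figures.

By superposition, sum each source's inverse-square contribution:
A: 13.7 × (2.27/7.54)² = 1.242 R/h
B: 58.7 × (2.00/10.9)² = 1.976 R/h
C: 774 × (0.750/3.80)² = 30.15 R/h
Total = 1.242 + 1.976 + 30.15 = 33.37 R/h.

33.4 R/h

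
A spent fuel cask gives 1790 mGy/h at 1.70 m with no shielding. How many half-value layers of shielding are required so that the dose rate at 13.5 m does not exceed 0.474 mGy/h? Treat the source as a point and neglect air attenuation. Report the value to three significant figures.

5.90 half-value layers

At 13.5 m, distance alone gives 1790 × (1.70/13.5)² = 1790 × 0.01586 = 28.39 mGy/h.
Further attenuation needed: 28.39/0.474 = 59.89.
n = log₂(59.89) = 5.904 half-value layers.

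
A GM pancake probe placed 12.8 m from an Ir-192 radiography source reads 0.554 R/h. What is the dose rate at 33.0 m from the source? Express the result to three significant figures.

Intensity scales as (d₁/d₂)², so scaling from 12.8 m to 33.0 m:
0.554 × (12.8/33.0)² = 0.554 × 0.1504 = 0.08332 R/h.

0.0833 R/h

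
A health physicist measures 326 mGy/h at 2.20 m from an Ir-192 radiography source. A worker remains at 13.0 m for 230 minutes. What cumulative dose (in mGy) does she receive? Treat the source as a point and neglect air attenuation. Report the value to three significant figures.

35.8 mGy

Since intensity falls as 1/r², rate at 13.0 m:
(2.20/13.0)² = 0.02864, so 326 × 0.02864 = 9.337 mGy/h.
Dose = rate × time = 9.337 mGy/h × 3.833 h = 35.79 mGy.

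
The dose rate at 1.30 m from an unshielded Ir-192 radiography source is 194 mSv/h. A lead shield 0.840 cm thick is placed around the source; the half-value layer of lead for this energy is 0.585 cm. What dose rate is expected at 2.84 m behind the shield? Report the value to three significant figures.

15.0 mSv/h

Distance alone: (1.30/2.84)² = 0.2095, so 194 × 0.2095 = 40.64 mSv/h.
Shield: 0.840/0.585 = 1.436 half-value layers → attenuation 2^(−1.436) = 0.3696.
Combined: 40.64 × 0.3696 = 15.02 mSv/h.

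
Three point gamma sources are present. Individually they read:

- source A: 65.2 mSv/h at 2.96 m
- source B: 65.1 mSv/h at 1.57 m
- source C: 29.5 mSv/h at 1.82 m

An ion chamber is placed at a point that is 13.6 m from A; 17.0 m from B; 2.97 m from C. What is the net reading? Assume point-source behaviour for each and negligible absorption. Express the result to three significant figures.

Each source contributes Iᵢ·(dᵢ/rᵢ)²; contributions add.
A: 65.2 × (2.96/13.6)² = 3.089 mSv/h
B: 65.1 × (1.57/17.0)² = 0.5552 mSv/h
C: 29.5 × (1.82/2.97)² = 11.08 mSv/h
Total = 3.089 + 0.5552 + 11.08 = 14.72 mSv/h.

14.7 mSv/h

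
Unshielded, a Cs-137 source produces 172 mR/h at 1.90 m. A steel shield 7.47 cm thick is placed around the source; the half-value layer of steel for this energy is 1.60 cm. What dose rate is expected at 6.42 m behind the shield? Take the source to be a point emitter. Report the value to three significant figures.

0.592 mR/h

Distance alone: (1.90/6.42)² = 0.08759, so 172 × 0.08759 = 15.07 mR/h.
Shield: 7.47/1.60 = 4.669 half-value layers → attenuation 2^(−4.669) = 0.03931.
Combined: 15.07 × 0.03931 = 0.5924 mR/h.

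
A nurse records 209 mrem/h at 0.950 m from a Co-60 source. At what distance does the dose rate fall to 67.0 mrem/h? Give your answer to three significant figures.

Intensity scales as (d₁/d₂)², so d₂ = d₁·√(I₁/I₂).
I₁/I₂ = 209/67.0 = 3.119, so d₂ = 0.950 × √3.119 = 1.678 m.

1.68 m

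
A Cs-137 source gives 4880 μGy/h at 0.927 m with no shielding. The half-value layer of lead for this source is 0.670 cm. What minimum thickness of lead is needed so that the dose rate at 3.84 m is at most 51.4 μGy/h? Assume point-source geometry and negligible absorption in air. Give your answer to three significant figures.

At 3.84 m, distance alone gives (0.927/3.84)² = 0.05828, so 4880 × 0.05828 = 284.4 μGy/h.
Further attenuation needed: 284.4/51.4 = 5.533.
n = log₂(5.533) = 2.468 half-value layers.
Thickness = 2.468 × 0.670 cm = 1.654 cm.

1.65 cm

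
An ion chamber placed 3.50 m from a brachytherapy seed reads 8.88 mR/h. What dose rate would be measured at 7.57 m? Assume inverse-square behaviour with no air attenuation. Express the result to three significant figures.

1.90 mR/h

Since intensity falls as 1/r², scaling from 3.50 m to 7.57 m:
(3.50/7.57)² = 0.2138, so 8.88 × 0.2138 = 1.899 mR/h.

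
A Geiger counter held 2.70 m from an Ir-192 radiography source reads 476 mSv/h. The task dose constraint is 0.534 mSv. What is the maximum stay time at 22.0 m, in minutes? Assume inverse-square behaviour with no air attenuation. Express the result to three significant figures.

Since intensity falls as 1/r², rate at 22.0 m:
(2.70/22.0)² = 0.01506, so 476 × 0.01506 = 7.169 mSv/h.
Stay time = 0.534 mSv ÷ 7.169 mSv/h = 0.07449 h = 4.469 min.

4.47 min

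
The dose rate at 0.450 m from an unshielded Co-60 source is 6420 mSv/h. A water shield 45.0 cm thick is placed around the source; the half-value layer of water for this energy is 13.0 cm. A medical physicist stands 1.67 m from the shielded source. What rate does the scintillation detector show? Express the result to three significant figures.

42.3 mSv/h

Distance alone: 6420 × (0.450/1.67)² = 6420 × 0.07261 = 466.2 mSv/h.
Shield: 45.0/13.0 = 3.462 half-value layers → attenuation 2^(−3.462) = 0.09075.
Combined: 466.2 × 0.09075 = 42.31 mSv/h.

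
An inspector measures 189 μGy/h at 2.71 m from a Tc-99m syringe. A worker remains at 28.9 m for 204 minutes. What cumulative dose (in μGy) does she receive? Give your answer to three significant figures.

5.65 μGy

Intensity scales as (d₁/d₂)², so rate at 28.9 m:
189 × (2.71/28.9)² = 189 × 0.008793 = 1.662 μGy/h.
Dose = rate × time = 1.662 μGy/h × 3.400 h = 5.651 μGy.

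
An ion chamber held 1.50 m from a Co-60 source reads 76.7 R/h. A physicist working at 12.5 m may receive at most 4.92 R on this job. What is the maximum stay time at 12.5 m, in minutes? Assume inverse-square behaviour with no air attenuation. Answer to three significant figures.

267 min

Using I₁d₁² = I₂d₂², rate at 12.5 m:
(1.50/12.5)² = 0.01440, so 76.7 × 0.01440 = 1.104 R/h.
Stay time = 4.92 R ÷ 1.104 R/h = 4.457 h = 267.4 min.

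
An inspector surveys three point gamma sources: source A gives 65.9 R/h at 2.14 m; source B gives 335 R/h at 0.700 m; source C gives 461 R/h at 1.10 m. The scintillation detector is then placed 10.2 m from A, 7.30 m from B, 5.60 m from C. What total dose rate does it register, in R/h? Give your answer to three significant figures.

By superposition, sum each source's inverse-square contribution:
A: 65.9 × (2.14/10.2)² = 2.901 R/h
B: 335 × (0.700/7.30)² = 3.080 R/h
C: 461 × (1.10/5.60)² = 17.79 R/h
Total = 2.901 + 3.080 + 17.79 = 23.77 R/h.

23.8 R/h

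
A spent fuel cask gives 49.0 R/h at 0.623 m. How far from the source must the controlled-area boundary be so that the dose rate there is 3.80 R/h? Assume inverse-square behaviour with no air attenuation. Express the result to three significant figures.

By the inverse-square law, d₂ = d₁·√(I₁/I₂).
I₁/I₂ = 49.0/3.80 = 12.89, so d₂ = 0.623 × √12.89 = 2.237 m.

2.24 m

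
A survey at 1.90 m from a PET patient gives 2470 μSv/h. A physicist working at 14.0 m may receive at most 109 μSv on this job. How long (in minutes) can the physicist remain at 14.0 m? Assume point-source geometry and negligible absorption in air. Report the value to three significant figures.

144 min

Using I₁d₁² = I₂d₂², rate at 14.0 m:
2470 × (1.90/14.0)² = 2470 × 0.01842 = 45.50 μSv/h.
Stay time = 109 μSv ÷ 45.50 μSv/h = 2.396 h = 143.8 min.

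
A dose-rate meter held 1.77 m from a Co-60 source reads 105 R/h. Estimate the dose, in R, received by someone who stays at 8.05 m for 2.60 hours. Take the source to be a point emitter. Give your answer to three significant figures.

By the inverse-square law, rate at 8.05 m:
105 × (1.77/8.05)² = 105 × 0.04835 = 5.077 R/h.
Dose = rate × time = 5.077 R/h × 2.600 h = 13.20 R.

13.2 R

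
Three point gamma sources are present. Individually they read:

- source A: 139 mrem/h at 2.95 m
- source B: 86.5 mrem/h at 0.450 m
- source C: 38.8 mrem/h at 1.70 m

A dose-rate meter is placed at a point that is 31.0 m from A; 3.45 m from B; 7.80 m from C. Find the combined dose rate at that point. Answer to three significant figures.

4.57 mrem/h

By superposition, sum each source's inverse-square contribution:
A: 139 × (2.95/31.0)² = 1.259 mrem/h
B: 86.5 × (0.450/3.45)² = 1.472 mrem/h
C: 38.8 × (1.70/7.80)² = 1.843 mrem/h
Total = 1.259 + 1.472 + 1.843 = 4.574 mrem/h.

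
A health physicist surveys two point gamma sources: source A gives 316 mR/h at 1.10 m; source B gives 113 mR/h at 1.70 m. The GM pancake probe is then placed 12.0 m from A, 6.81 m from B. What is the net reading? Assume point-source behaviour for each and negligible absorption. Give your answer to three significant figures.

9.70 mR/h

Each source contributes Iᵢ·(dᵢ/rᵢ)²; contributions add.
A: 316 × (1.10/12.0)² = 2.655 mR/h
B: 113 × (1.70/6.81)² = 7.042 mR/h
Total = 2.655 + 7.042 = 9.697 mR/h.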